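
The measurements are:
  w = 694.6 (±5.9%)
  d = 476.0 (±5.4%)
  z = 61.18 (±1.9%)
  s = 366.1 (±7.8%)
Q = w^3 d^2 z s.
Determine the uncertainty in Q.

Relative error in a monomial: (δQ/Q)² = Σ (nᵢ · δxᵢ/xᵢ)².
  (3·δw/w)² = (3×0.0590)² = 0.0313;  (2·δd/d)² = (2×0.0540)² = 0.0117;  (1·δz/z)² = (1×0.0190)² = 0.000361;  (1·δs/s)² = (1×0.0780)² = 0.00608
δQ/Q = √(0.0494) = 0.222
Q = 1.701e+18, so δQ = 0.222 × 1.701e+18 = 3.78e+17.

3.78e+17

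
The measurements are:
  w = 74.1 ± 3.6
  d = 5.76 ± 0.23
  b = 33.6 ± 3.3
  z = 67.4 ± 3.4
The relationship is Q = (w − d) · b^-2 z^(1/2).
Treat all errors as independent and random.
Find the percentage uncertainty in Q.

Let u = w − d = 68.3. δu = √(δw² + δd²) = √(13.0 + 0.0529) = 3.61, so δu/u = 0.0528.
Q is then a monomial in u, b, z:
δQ/Q = √((δu/u)² + (-2·δb/b)² + (½·δz/z)²) = √(0.00279 + 0.0386 + 0.000636) = 0.205

20.5%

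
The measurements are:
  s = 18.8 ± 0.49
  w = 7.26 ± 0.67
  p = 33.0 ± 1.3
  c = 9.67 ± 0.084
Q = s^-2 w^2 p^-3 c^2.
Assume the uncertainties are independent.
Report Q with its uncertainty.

(3.88 ± 0.877) × 10^-4

For a monomial Q ∝ s^-2, w^2, p^-3, c^2, fractional errors add in quadrature:
  (-2·δs/s)² = (-2×0.0261)² = 0.00272;  (2·δw/w)² = (2×0.0923)² = 0.0341;  (-3·δp/p)² = (-3×0.0394)² = 0.0140;  (2·δc/c)² = (2×0.00869)² = 0.000302
δQ/Q = √(0.0511) = 0.226
Q = 0.000388, so δQ = 0.226 × 0.000388 = 8.77e-05.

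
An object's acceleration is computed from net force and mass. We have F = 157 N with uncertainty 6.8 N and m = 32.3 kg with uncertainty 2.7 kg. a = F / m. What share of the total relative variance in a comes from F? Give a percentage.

(δa/a)² = (1·δF/F)² + (-1·δm/m)²
  F term: (1×0.0433)² = 0.00188
  m term: (-1×0.0836)² = 0.00699
Total = 0.00886. Share from F = 0.00188/0.00886 = 0.212.

21.2%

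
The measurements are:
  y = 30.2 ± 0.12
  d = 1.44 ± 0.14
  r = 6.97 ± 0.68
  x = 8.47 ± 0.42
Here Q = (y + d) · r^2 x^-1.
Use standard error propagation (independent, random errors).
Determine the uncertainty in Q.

36.6

Let u = y + d = 31.6. δu = √(δy² + δd²) = √(0.0144 + 0.0196) = 0.184, so δu/u = 0.00583.
Q is then a monomial in u, r, x:
δQ/Q = √((δu/u)² + (2·δr/r)² + (-1·δx/x)²) = √(3.4e-05 + 0.0381 + 0.00246) = 0.201
Q = 181, so δQ = 0.201 × 181 = 36.6.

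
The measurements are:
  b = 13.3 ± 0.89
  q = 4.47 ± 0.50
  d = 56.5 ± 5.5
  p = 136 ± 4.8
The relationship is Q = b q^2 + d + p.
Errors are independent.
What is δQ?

62.5

Let w = b·q^2 = 266. δw/w = √((1·δb/b)² + (2·δq/q)²) = √(0.00448 + 0.0500) = 0.234, so δw = 62.1.
Q = w + d + p: δQ = √(δw² + δd² + δp²) = √(3850 + 30.2 + 23.0) = 62.5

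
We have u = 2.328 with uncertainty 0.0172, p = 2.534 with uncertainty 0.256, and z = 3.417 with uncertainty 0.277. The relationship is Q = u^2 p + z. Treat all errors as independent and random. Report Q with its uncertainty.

Let w = u^2·p = 13.73. δw/w = √((2·δu/u)² + (1·δp/p)²) = √(0.000218 + 0.0102) = 0.102, so δw = 1.40.
Q = w + z: δQ = √(δw² + δz²) = √(1.97 + 0.0767) = 1.43
Q = 17.15.

17.15 ± 1.43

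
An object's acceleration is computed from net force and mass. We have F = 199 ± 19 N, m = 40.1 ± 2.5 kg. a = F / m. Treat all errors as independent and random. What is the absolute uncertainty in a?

0.566 m/s^2

Each factor contributes (exponent × relative error)² to (δa/a)²:
  (1·δF/F)² = (1×0.0955)² = 0.00912;  (-1·δm/m)² = (-1×0.0623)² = 0.00389
δa/a = √(0.0130) = 0.114
a = 4.96 m/s^2, so δa = 0.114 × 4.96 = 0.566 m/s^2.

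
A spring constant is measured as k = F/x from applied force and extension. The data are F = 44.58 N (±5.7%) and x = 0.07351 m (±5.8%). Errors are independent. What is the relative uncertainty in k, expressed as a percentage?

8.13%

Relative error in a monomial: (δk/k)² = Σ (nᵢ · δxᵢ/xᵢ)².
  (1·δF/F)² = (1×0.0570)² = 0.00325;  (-1·δx/x)² = (-1×0.0580)² = 0.00336
δk/k = √(0.00661) = 0.0813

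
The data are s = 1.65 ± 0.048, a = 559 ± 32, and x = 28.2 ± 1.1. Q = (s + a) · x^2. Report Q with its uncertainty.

(4.46 ± 0.431) × 10^5

Let u = s + a = 561. δu = √(δs² + δa²) = √(0.00230 + 1020) = 32.0, so δu/u = 0.0571.
Q is then a monomial in u, x:
δQ/Q = √((δu/u)² + (2·δx/x)²) = √(0.00326 + 0.00609) = 0.0967
Q = 4.46e+05, so δQ = 0.0967 × 4.46e+05 = 43100.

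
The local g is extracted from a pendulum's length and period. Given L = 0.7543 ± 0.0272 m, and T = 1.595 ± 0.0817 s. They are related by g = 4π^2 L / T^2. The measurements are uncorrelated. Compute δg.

1.27 m/s^2

Since g is a product/quotient, work with relative uncertainties:
  (1·δL/L)² = (1×0.0361)² = 0.00130;  (-2·δT/T)² = (-2×0.0512)² = 0.0105
δg/g = √(0.0118) = 0.109
g = 11.71 m/s^2, so δg = 0.109 × 11.71 = 1.27 m/s^2.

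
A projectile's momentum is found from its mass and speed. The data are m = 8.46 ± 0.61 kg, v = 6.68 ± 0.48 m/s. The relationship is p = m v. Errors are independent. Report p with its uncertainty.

Products/powers → add relative errors in quadrature, weighted by exponent:
  (1·δm/m)² = (1×0.0721)² = 0.00520;  (1·δv/v)² = (1×0.0719)² = 0.00516
δp/p = √(0.0104) = 0.102
p = 56.5 kg·m/s, so δp = 0.102 × 56.5 = 5.75 kg·m/s.

56.5 ± 5.75 kg·m/s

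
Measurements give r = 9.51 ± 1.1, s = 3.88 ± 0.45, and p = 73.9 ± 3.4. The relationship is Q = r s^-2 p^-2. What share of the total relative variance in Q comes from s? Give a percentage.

(δQ/Q)² = (1·δr/r)² + (-2·δs/s)² + (-2·δp/p)²
  r term: (1×0.116)² = 0.0134
  s term: (-2×0.116)² = 0.0538
  p term: (-2×0.0460)² = 0.00847
Total = 0.0757. Share from s = 0.0538/0.0757 = 0.711.

71.1%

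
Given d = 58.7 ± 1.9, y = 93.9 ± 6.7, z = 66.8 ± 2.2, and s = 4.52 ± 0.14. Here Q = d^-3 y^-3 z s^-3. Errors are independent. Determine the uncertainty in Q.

1.1e-12

Products/powers → add relative errors in quadrature, weighted by exponent:
  (-3·δd/d)² = (-3×0.0324)² = 0.00943;  (-3·δy/y)² = (-3×0.0714)² = 0.0458;  (1·δz/z)² = (1×0.0329)² = 0.00108;  (-3·δs/s)² = (-3×0.0310)² = 0.00863
δQ/Q = √(0.0650) = 0.255
Q = 4.32e-12, so δQ = 0.255 × 4.32e-12 = 1.1e-12.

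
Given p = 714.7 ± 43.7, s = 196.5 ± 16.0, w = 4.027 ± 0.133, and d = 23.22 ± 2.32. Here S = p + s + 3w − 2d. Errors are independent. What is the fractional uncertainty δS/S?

0.0533

S is a linear combination, so absolute uncertainties add in quadrature:
  (δp)² = 1910;  (δs)² = 256;  (3·δw)² = 0.159;  (2·δd)² = 21.5
δS = √(2190) = 46.8
S = 876.8, so δS/S = 46.8/876.8 = 0.0533.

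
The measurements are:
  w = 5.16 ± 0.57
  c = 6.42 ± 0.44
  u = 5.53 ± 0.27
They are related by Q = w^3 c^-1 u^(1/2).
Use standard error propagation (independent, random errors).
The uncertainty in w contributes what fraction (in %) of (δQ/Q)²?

95.4%

(δQ/Q)² = (3·δw/w)² + (-1·δc/c)² + (½·δu/u)²
  w term: (3×0.110)² = 0.110
  c term: (-1×0.0685)² = 0.00470
  u term: (0.5×0.0488)² = 0.000596
Total = 0.115. Share from w = 0.110/0.115 = 0.954.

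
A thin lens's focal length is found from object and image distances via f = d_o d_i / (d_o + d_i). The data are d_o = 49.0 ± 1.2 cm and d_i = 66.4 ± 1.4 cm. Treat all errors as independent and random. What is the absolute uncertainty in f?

0.471 cm

∂f/∂d_o = (d_i/(d_o+d_i))² = 0.331;  ∂f/∂d_i = (d_o/(d_o+d_i))² = 0.180
δf = √((∂f/∂d_o · δd_o)² + (∂f/∂d_i · δd_i)²) = √(0.158 + 0.0637) = 0.471 cm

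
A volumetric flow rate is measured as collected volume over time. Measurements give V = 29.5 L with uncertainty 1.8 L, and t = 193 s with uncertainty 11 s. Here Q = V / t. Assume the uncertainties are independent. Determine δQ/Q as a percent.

Q is a product of powers, so relative uncertainties combine in quadrature:
  (1·δV/V)² = (1×0.0610)² = 0.00372;  (-1·δt/t)² = (-1×0.0570)² = 0.00325
δQ/Q = √(0.00697) = 0.0835

8.35%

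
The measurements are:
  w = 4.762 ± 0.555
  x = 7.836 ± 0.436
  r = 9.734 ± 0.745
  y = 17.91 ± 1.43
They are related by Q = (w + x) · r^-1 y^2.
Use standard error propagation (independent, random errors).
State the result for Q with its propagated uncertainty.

Let u = w + x = 12.60. δu = √(δw² + δx²) = √(0.308 + 0.190) = 0.706, so δu/u = 0.0560.
Q is then a monomial in u, r, y:
δQ/Q = √((δu/u)² + (-1·δr/r)² + (2·δy/y)²) = √(0.00314 + 0.00586 + 0.0255) = 0.186
Q = 415.1, so δQ = 0.186 × 415.1 = 77.1.

415.1 ± 77.1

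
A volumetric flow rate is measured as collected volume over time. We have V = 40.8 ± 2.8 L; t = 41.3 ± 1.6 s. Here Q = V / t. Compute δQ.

0.0779 L/s

For a monomial Q ∝ V, t^-1, fractional errors add in quadrature:
  (1·δV/V)² = (1×0.0686)² = 0.00471;  (-1·δt/t)² = (-1×0.0387)² = 0.00150
δQ/Q = √(0.00621) = 0.0788
Q = 0.988 L/s, so δQ = 0.0788 × 0.988 = 0.0779 L/s.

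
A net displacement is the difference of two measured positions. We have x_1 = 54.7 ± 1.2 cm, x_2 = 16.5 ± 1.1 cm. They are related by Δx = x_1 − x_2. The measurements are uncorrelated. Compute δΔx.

1.63 cm

Absolute uncertainties add in quadrature for a linear combination:
  (δx_1)² = 1.44;  (δx_2)² = 1.21
δΔx = √(2.65) = 1.63 cm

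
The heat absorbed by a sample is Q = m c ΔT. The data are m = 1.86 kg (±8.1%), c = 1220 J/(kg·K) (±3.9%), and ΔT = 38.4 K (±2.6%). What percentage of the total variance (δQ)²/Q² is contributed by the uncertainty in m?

(δQ/Q)² = (1·δm/m)² + (1·δc/c)² + (1·δΔT/ΔT)²
  m term: (1×0.0810)² = 0.00656
  c term: (1×0.0390)² = 0.00152
  ΔT term: (1×0.0260)² = 0.000676
Total = 0.00876. Share from m = 0.00656/0.00876 = 0.749.

74.9%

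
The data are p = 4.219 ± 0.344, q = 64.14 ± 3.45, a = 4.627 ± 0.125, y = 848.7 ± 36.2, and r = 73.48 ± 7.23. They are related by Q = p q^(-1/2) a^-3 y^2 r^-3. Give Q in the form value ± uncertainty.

Since Q is a product/quotient, work with relative uncertainties:
  (1·δp/p)² = (1×0.0815)² = 0.00665;  (−½·δq/q)² = (-0.5×0.0538)² = 0.000723;  (-3·δa/a)² = (-3×0.0270)² = 0.00657;  (2·δy/y)² = (2×0.0427)² = 0.00728;  (-3·δr/r)² = (-3×0.0984)² = 0.0871
δQ/Q = √(0.108) = 0.329
Q = 0.009655, so δQ = 0.329 × 0.009655 = 0.00318.

0.009655 ± 0.00318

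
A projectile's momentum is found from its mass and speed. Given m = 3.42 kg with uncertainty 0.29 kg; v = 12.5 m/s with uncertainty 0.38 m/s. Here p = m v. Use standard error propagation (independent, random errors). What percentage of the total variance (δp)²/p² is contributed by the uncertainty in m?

(δp/p)² = (1·δm/m)² + (1·δv/v)²
  m term: (1×0.0848)² = 0.00719
  v term: (1×0.0304)² = 0.000924
Total = 0.00811. Share from m = 0.00719/0.00811 = 0.886.

88.6%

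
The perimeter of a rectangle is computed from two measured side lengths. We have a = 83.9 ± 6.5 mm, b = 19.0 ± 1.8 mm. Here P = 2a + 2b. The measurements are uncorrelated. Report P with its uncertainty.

206 ± 13.5 mm

Each term contributes (cᵢ δxᵢ)² to (δP)²:
  (2·δa)² = 169;  (2·δb)² = 13.0
δP = √(182) = 13.5 mm
P = 206 mm.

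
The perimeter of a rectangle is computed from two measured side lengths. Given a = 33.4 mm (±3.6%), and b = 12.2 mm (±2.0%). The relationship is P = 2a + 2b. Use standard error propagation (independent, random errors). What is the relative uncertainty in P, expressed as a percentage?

For a sum/difference, combine absolute errors in quadrature:
  (2·δa)² = 5.78;  (2·δb)² = 0.238
δP = √(6.02) = 2.45 mm
P = 91.2 mm, so δP/P = 2.45/91.2 = 0.0269.

2.69%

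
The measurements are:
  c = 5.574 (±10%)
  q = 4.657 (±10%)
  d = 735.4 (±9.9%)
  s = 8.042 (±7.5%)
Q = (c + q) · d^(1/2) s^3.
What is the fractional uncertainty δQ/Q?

0.241

Let u = c + q = 10.23. δu = √(δc² + δq²) = √(0.311 + 0.217) = 0.726, so δu/u = 0.0710.
Q is then a monomial in u, d, s:
δQ/Q = √((δu/u)² + (½·δd/d)² + (3·δs/s)²) = √(0.00504 + 0.00245 + 0.0506) = 0.241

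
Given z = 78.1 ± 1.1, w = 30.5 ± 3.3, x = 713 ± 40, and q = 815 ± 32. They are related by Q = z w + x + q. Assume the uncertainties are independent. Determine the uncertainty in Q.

265

Let p = z·w = 2380. δp/p = √((1·δz/z)² + (1·δw/w)²) = √(0.000198 + 0.0117) = 0.109, so δp = 260.
Q = p + x + q: δQ = √(δp² + δx² + δq²) = √(67600 + 1600 + 1020) = 265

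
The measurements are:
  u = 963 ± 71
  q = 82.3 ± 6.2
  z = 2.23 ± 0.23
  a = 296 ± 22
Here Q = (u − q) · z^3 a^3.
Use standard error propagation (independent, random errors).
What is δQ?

Let w = u − q = 881. δw = √(δu² + δq²) = √(5040 + 38.4) = 71.3, so δw/w = 0.0809.
Q is then a monomial in w, z, a:
δQ/Q = √((δw/w)² + (3·δz/z)² + (3·δa/a)²) = √(0.00655 + 0.0957 + 0.0497) = 0.390
Q = 2.53e+11, so δQ = 0.390 × 2.53e+11 = 9.88e+10.

9.88e+10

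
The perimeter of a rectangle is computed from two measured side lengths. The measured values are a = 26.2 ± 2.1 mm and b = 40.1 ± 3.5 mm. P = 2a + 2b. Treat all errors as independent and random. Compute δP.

8.16 mm

P is a linear combination, so absolute uncertainties add in quadrature:
  (2·δa)² = 17.6;  (2·δb)² = 49.0
δP = √(66.6) = 8.16 mm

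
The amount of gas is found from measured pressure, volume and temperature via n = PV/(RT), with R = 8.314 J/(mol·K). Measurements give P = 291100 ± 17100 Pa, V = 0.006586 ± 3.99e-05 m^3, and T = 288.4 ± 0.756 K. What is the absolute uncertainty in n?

Each factor contributes (exponent × relative error)² to (δn/n)²:
  (1·δP/P)² = (1×0.0587)² = 0.00345;  (1·δV/V)² = (1×0.00606)² = 3.67e-05;  (-1·δT/T)² = (-1×0.00262)² = 6.87e-06
δn/n = √(0.00349) = 0.0591
n = 0.7996 mol, so δn = 0.0591 × 0.7996 = 0.0473 mol.

0.0473 mol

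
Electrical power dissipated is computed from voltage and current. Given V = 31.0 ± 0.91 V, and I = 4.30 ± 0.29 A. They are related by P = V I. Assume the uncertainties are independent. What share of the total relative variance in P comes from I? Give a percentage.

84.1%

(δP/P)² = (1·δV/V)² + (1·δI/I)²
  V term: (1×0.0294)² = 0.000862
  I term: (1×0.0674)² = 0.00455
Total = 0.00541. Share from I = 0.00455/0.00541 = 0.841.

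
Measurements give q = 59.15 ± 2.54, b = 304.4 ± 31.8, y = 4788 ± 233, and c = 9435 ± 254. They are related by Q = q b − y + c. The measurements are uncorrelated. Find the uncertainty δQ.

2060

Let p = q·b = 18010. δp/p = √((1·δq/q)² + (1·δb/b)²) = √(0.00184 + 0.0109) = 0.113, so δp = 2030.
Q = p − y + c: δQ = √(δp² + δy² + δc²) = √(4.14e+06 + 54300 + 64500) = 2060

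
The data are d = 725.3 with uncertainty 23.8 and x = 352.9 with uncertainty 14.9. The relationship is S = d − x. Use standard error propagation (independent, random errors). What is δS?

Each term contributes (cᵢ δxᵢ)² to (δS)²:
  (δd)² = 566;  (δx)² = 222
δS = √(788) = 28.1

28.1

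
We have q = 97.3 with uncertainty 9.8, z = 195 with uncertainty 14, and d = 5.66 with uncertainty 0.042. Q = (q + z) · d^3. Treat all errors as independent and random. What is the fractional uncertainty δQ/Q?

0.0626

Let u = q + z = 292. δu = √(δq² + δz²) = √(96.0 + 196) = 17.1, so δu/u = 0.0585.
Q is then a monomial in u, d:
δQ/Q = √((δu/u)² + (3·δd/d)²) = √(0.00342 + 0.000496) = 0.0626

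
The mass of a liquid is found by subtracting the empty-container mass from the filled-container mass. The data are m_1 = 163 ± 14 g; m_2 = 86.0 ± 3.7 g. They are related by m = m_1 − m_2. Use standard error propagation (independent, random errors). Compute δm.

For a sum/difference, combine absolute errors in quadrature:
  (δm_1)² = 196;  (δm_2)² = 13.7
δm = √(210) = 14.5 g

14.5 g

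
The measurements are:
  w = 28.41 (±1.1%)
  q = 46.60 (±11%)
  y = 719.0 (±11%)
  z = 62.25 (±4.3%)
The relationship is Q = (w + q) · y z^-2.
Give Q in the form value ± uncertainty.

13.92 ± 2.16

Let u = w + q = 75.01. δu = √(δw² + δq²) = √(0.0977 + 26.3) = 5.14, so δu/u = 0.0685.
Q is then a monomial in u, y, z:
δQ/Q = √((δu/u)² + (1·δy/y)² + (-2·δz/z)²) = √(0.00469 + 0.0121 + 0.00740) = 0.156
Q = 13.92, so δQ = 0.156 × 13.92 = 2.16.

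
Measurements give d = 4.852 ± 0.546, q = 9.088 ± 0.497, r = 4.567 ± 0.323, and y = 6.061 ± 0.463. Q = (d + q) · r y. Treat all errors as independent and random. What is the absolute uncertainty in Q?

45.1

Let u = d + q = 13.94. δu = √(δd² + δq²) = √(0.298 + 0.247) = 0.738, so δu/u = 0.0530.
Q is then a monomial in u, r, y:
δQ/Q = √((δu/u)² + (1·δr/r)² + (1·δy/y)²) = √(0.00281 + 0.00500 + 0.00584) = 0.117
Q = 385.9, so δQ = 0.117 × 385.9 = 45.1.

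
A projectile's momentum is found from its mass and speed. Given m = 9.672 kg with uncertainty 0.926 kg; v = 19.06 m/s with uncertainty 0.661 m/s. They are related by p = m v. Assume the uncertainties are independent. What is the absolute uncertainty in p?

18.8 kg·m/s

Since p is a product/quotient, work with relative uncertainties:
  (1·δm/m)² = (1×0.0957)² = 0.00917;  (1·δv/v)² = (1×0.0347)² = 0.00120
δp/p = √(0.0104) = 0.102
p = 184.3 kg·m/s, so δp = 0.102 × 184.3 = 18.8 kg·m/s.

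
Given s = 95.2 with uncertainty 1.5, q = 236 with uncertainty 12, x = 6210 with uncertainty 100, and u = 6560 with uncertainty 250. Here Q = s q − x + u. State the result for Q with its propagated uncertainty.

Let p = s·q = 22500. δp/p = √((1·δs/s)² + (1·δq/q)²) = √(0.000248 + 0.00259) = 0.0532, so δp = 1200.
Q = p − x + u: δQ = √(δp² + δx² + δu²) = √(1.43e+06 + 10000 + 62500) = 1230
Q = 22800.

22800 ± 1230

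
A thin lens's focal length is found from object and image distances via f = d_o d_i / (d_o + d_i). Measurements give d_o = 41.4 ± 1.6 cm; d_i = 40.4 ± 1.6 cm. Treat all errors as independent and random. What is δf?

∂f/∂d_o = (d_i/(d_o+d_i))² = 0.244;  ∂f/∂d_i = (d_o/(d_o+d_i))² = 0.256
δf = √((∂f/∂d_o · δd_o)² + (∂f/∂d_i · δd_i)²) = √(0.152 + 0.168) = 0.566 cm

0.566 cm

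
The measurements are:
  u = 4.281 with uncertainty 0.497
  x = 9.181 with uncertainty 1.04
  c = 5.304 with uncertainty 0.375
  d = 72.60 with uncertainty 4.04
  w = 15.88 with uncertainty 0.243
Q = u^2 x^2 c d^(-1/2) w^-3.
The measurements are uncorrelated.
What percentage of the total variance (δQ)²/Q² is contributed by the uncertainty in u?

(δQ/Q)² = (2·δu/u)² + (2·δx/x)² + (1·δc/c)² + (−½·δd/d)² + (-3·δw/w)²
  u term: (2×0.116)² = 0.0539
  x term: (2×0.113)² = 0.0513
  c term: (1×0.0707)² = 0.00500
  d term: (-0.5×0.0556)² = 0.000774
  w term: (-3×0.0153)² = 0.00211
Total = 0.113. Share from u = 0.0539/0.113 = 0.477.

47.7%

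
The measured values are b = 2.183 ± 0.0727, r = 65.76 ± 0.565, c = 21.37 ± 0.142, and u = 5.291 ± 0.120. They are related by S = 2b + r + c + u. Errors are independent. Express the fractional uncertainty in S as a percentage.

0.633%

Sums and differences: (δS)² = Σ (cᵢ δxᵢ)².
  (2·δb)² = 0.0211;  (δr)² = 0.319;  (δc)² = 0.0202;  (δu)² = 0.0144
δS = √(0.375) = 0.612
S = 96.79, so δS/S = 0.612/96.79 = 0.00633.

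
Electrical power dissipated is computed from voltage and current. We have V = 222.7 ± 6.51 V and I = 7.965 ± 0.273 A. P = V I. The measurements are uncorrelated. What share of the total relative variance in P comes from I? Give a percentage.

57.9%

(δP/P)² = (1·δV/V)² + (1·δI/I)²
  V term: (1×0.0292)² = 0.000855
  I term: (1×0.0343)² = 0.00117
Total = 0.00203. Share from I = 0.00117/0.00203 = 0.579.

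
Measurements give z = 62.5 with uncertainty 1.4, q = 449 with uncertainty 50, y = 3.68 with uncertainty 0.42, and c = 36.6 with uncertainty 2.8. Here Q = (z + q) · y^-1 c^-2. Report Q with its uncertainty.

Let u = z + q = 512. δu = √(δz² + δq²) = √(1.96 + 2500) = 50.0, so δu/u = 0.0978.
Q is then a monomial in u, y, c:
δQ/Q = √((δu/u)² + (-1·δy/y)² + (-2·δc/c)²) = √(0.00956 + 0.0130 + 0.0234) = 0.214
Q = 0.104, so δQ = 0.214 × 0.104 = 0.0223.

0.104 ± 0.0223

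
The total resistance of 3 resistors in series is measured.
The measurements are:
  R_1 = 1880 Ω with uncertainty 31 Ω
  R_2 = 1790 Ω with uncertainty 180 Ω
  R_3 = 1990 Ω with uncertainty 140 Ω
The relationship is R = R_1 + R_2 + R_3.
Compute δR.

230 Ω

Absolute uncertainties add in quadrature for a linear combination:
  (δR_1)² = 961;  (δR_2)² = 32400;  (δR_3)² = 19600
δR = √(53000) = 230 Ω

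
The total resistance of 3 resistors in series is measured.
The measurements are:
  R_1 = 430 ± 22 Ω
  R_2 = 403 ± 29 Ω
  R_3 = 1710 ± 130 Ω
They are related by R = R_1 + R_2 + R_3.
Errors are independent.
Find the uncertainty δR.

135 Ω

For a sum/difference, combine absolute errors in quadrature:
  (δR_1)² = 484;  (δR_2)² = 841;  (δR_3)² = 16900
δR = √(18200) = 135 Ω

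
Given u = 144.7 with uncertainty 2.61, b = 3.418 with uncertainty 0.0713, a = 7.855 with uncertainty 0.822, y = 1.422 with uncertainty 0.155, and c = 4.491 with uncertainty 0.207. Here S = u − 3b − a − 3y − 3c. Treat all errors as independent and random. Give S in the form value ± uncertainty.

S is a linear combination, so absolute uncertainties add in quadrature:
  (δu)² = 6.81;  (3·δb)² = 0.0458;  (δa)² = 0.676;  (3·δy)² = 0.216;  (3·δc)² = 0.386
δS = √(8.14) = 2.85
S = 108.9.

108.9 ± 2.85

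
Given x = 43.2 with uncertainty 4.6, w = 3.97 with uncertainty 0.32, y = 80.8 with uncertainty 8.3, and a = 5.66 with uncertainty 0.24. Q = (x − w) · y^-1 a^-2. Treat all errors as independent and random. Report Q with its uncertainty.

Let u = x − w = 39.2. δu = √(δx² + δw²) = √(21.2 + 0.102) = 4.61, so δu/u = 0.118.
Q is then a monomial in u, y, a:
δQ/Q = √((δu/u)² + (-1·δy/y)² + (-2·δa/a)²) = √(0.0138 + 0.0106 + 0.00719) = 0.178
Q = 0.0152, so δQ = 0.178 × 0.0152 = 0.00269.

0.0152 ± 0.00269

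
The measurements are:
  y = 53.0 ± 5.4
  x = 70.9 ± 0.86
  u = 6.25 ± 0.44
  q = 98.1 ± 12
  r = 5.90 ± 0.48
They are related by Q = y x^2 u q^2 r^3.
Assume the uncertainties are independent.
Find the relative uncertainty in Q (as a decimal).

0.368

Q is a product of powers, so relative uncertainties combine in quadrature:
  (1·δy/y)² = (1×0.102)² = 0.0104;  (2·δx/x)² = (2×0.0121)² = 0.000589;  (1·δu/u)² = (1×0.0704)² = 0.00496;  (2·δq/q)² = (2×0.122)² = 0.0599;  (3·δr/r)² = (3×0.0814)² = 0.0596
δQ/Q = √(0.135) = 0.368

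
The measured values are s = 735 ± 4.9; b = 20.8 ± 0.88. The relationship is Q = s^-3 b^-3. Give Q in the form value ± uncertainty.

(2.80 ± 0.360) × 10^-13

Each factor contributes (exponent × relative error)² to (δQ/Q)²:
  (-3·δs/s)² = (-3×0.00667)² = 0.000400;  (-3·δb/b)² = (-3×0.0423)² = 0.0161
δQ/Q = √(0.0165) = 0.128
Q = 2.8e-13, so δQ = 0.128 × 2.8e-13 = 3.6e-14.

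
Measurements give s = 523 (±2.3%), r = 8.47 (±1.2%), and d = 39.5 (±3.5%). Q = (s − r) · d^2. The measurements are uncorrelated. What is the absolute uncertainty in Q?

59200

Let u = s − r = 515. δu = √(δs² + δr²) = √(145 + 0.0103) = 12.0, so δu/u = 0.0234.
Q is then a monomial in u, d:
δQ/Q = √((δu/u)² + (2·δd/d)²) = √(0.000547 + 0.00490) = 0.0738
Q = 8.03e+05, so δQ = 0.0738 × 8.03e+05 = 59200.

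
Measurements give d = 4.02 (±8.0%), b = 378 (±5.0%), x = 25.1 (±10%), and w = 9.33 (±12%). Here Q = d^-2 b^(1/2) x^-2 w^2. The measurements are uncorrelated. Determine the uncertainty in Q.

0.0585

Q is a product of powers, so relative uncertainties combine in quadrature:
  (-2·δd/d)² = (-2×0.0800)² = 0.0256;  (½·δb/b)² = (0.5×0.0500)² = 0.000625;  (-2·δx/x)² = (-2×0.100)² = 0.0400;  (2·δw/w)² = (2×0.120)² = 0.0576
δQ/Q = √(0.124) = 0.352
Q = 0.166, so δQ = 0.352 × 0.166 = 0.0585.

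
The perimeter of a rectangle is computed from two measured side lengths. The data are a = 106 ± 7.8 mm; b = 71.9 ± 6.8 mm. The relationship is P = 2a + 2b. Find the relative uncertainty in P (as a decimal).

P is a linear combination, so absolute uncertainties add in quadrature:
  (2·δa)² = 243;  (2·δb)² = 185
δP = √(428) = 20.7 mm
P = 356 mm, so δP/P = 20.7/356 = 0.0582.

0.0582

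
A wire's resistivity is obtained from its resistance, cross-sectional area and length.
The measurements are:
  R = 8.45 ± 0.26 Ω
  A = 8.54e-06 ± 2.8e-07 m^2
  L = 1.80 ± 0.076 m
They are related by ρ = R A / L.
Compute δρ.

2.47e-06 Ω·m

Since ρ is a product/quotient, work with relative uncertainties:
  (1·δR/R)² = (1×0.0308)² = 0.000947;  (1·δA/A)² = (1×0.0328)² = 0.00107;  (-1·δL/L)² = (-1×0.0422)² = 0.00178
δρ/ρ = √(0.00380) = 0.0617
ρ = 4.01e-05 Ω·m, so δρ = 0.0617 × 4.01e-05 = 2.47e-06 Ω·m.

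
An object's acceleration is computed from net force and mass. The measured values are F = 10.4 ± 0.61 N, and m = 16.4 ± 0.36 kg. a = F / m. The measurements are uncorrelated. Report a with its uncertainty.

a is a product of powers, so relative uncertainties combine in quadrature:
  (1·δF/F)² = (1×0.0587)² = 0.00344;  (-1·δm/m)² = (-1×0.0220)² = 0.000482
δa/a = √(0.00392) = 0.0626
a = 0.634 m/s^2, so δa = 0.0626 × 0.634 = 0.0397 m/s^2.

0.634 ± 0.0397 m/s^2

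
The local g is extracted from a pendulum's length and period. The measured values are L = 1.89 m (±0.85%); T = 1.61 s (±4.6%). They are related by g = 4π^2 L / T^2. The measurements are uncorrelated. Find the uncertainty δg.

2.66 m/s^2

Products/powers → add relative errors in quadrature, weighted by exponent:
  (1·δL/L)² = (1×0.00850)² = 7.23e-05;  (-2·δT/T)² = (-2×0.0460)² = 0.00846
δg/g = √(0.00854) = 0.0924
g = 28.8 m/s^2, so δg = 0.0924 × 28.8 = 2.66 m/s^2.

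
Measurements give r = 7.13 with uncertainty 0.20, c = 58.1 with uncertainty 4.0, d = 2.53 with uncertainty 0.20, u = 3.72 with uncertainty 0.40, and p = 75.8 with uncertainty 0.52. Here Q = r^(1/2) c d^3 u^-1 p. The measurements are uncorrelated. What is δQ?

Each factor contributes (exponent × relative error)² to (δQ/Q)²:
  (½·δr/r)² = (0.5×0.0281)² = 0.000197;  (1·δc/c)² = (1×0.0688)² = 0.00474;  (3·δd/d)² = (3×0.0791)² = 0.0562;  (-1·δu/u)² = (-1×0.108)² = 0.0116;  (1·δp/p)² = (1×0.00686)² = 4.71e-05
δQ/Q = √(0.0728) = 0.270
Q = 51200, so δQ = 0.270 × 51200 = 13800.

13800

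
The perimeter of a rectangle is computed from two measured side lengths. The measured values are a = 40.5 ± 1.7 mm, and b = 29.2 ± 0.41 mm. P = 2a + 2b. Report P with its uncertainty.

139 ± 3.50 mm

Sums and differences: (δP)² = Σ (cᵢ δxᵢ)².
  (2·δa)² = 11.6;  (2·δb)² = 0.672
δP = √(12.2) = 3.50 mm
P = 139 mm.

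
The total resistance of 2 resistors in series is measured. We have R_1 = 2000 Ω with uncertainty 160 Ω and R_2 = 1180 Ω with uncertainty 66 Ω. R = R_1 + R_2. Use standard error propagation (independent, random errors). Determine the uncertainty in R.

For a sum/difference, combine absolute errors in quadrature:
  (δR_1)² = 25600;  (δR_2)² = 4360
δR = √(30000) = 173 Ω

173 Ω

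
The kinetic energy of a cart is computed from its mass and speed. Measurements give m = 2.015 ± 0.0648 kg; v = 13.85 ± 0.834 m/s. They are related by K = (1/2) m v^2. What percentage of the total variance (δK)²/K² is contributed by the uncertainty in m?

6.66%

(δK/K)² = (1·δm/m)² + (2·δv/v)²
  m term: (1×0.0322)² = 0.00103
  v term: (2×0.0602)² = 0.0145
Total = 0.0155. Share from m = 0.00103/0.0155 = 0.0666.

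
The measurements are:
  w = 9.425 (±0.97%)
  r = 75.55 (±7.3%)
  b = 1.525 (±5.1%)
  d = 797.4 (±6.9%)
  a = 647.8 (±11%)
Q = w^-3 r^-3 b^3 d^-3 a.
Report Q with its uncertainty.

(1.255 ± 0.448) × 10^-14

Each factor contributes (exponent × relative error)² to (δQ/Q)²:
  (-3·δw/w)² = (-3×0.00970)² = 0.000847;  (-3·δr/r)² = (-3×0.0730)² = 0.0480;  (3·δb/b)² = (3×0.0510)² = 0.0234;  (-3·δd/d)² = (-3×0.0690)² = 0.0428;  (1·δa/a)² = (1×0.110)² = 0.0121
δQ/Q = √(0.127) = 0.357
Q = 1.255e-14, so δQ = 0.357 × 1.255e-14 = 4.48e-15.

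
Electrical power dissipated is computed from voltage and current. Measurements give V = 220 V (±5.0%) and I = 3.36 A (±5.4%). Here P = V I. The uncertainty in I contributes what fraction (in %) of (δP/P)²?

(δP/P)² = (1·δV/V)² + (1·δI/I)²
  V term: (1×0.0500)² = 0.00250
  I term: (1×0.0540)² = 0.00292
Total = 0.00542. Share from I = 0.00292/0.00542 = 0.538.

53.8%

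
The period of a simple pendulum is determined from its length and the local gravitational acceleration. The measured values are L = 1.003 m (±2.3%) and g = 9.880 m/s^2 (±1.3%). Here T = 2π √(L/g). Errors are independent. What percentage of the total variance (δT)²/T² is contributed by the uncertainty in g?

24.2%

(δT/T)² = (½·δL/L)² + (−½·δg/g)²
  L term: (0.5×0.0230)² = 0.000132
  g term: (-0.5×0.0130)² = 4.23e-05
Total = 0.000175. Share from g = 4.23e-05/0.000175 = 0.242.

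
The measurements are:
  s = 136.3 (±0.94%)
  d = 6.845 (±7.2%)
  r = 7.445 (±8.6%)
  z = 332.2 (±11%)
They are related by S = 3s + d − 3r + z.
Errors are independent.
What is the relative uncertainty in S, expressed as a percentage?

Each term contributes (cᵢ δxᵢ)² to (δS)²:
  (3·δs)² = 14.8;  (δd)² = 0.243;  (3·δr)² = 3.69;  (δz)² = 1340
δS = √(1350) = 36.8
S = 725.6, so δS/S = 36.8/725.6 = 0.0507.

5.07%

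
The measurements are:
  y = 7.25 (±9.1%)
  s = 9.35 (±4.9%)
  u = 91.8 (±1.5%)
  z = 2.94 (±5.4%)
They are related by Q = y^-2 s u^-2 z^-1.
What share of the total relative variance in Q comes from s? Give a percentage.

(δQ/Q)² = (-2·δy/y)² + (1·δs/s)² + (-2·δu/u)² + (-1·δz/z)²
  y term: (-2×0.0910)² = 0.0331
  s term: (1×0.0490)² = 0.00240
  u term: (-2×0.0150)² = 0.000900
  z term: (-1×0.0540)² = 0.00292
Total = 0.0393. Share from s = 0.00240/0.0393 = 0.0610.

6.10%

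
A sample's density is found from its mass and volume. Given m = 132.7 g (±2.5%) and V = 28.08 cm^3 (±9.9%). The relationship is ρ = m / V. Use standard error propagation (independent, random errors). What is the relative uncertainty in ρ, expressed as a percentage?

10.2%

ρ is a product of powers, so relative uncertainties combine in quadrature:
  (1·δm/m)² = (1×0.0250)² = 0.000625;  (-1·δV/V)² = (-1×0.0990)² = 0.00980
δρ/ρ = √(0.0104) = 0.102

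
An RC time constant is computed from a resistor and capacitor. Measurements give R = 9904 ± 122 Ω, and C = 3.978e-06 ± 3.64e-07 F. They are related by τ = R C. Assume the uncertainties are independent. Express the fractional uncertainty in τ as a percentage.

For a monomial τ ∝ R, C, fractional errors add in quadrature:
  (1·δR/R)² = (1×0.0123)² = 0.000152;  (1·δC/C)² = (1×0.0915)² = 0.00837
δτ/τ = √(0.00852) = 0.0923

9.23%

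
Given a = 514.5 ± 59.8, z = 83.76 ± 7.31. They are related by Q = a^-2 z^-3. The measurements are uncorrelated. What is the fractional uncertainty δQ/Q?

Q is a product of powers, so relative uncertainties combine in quadrature:
  (-2·δa/a)² = (-2×0.116)² = 0.0540;  (-3·δz/z)² = (-3×0.0873)² = 0.0685
δQ/Q = √(0.123) = 0.350

0.350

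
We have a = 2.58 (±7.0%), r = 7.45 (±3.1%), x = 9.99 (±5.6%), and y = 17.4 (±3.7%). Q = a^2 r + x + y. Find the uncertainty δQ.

Let p = a^2·r = 49.6. δp/p = √((2·δa/a)² + (1·δr/r)²) = √(0.0196 + 0.000961) = 0.143, so δp = 7.11.
Q = p + x + y: δQ = √(δp² + δx² + δy²) = √(50.6 + 0.313 + 0.414) = 7.16

7.16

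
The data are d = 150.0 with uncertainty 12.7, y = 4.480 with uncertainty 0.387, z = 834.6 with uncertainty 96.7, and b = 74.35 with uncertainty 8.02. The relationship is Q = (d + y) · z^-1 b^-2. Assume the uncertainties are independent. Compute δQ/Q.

Let u = d + y = 154.5. δu = √(δd² + δy²) = √(161 + 0.150) = 12.7, so δu/u = 0.0822.
Q is then a monomial in u, z, b:
δQ/Q = √((δu/u)² + (-1·δz/z)² + (-2·δb/b)²) = √(0.00676 + 0.0134 + 0.0465) = 0.258

0.258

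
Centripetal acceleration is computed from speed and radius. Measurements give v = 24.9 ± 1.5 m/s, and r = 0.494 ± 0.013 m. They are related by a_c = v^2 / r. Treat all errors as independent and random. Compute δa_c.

155 m/s^2

Products/powers → add relative errors in quadrature, weighted by exponent:
  (2·δv/v)² = (2×0.0602)² = 0.0145;  (-1·δr/r)² = (-1×0.0263)² = 0.000693
δa_c/a_c = √(0.0152) = 0.123
a_c = 1260 m/s^2, so δa_c = 0.123 × 1260 = 155 m/s^2.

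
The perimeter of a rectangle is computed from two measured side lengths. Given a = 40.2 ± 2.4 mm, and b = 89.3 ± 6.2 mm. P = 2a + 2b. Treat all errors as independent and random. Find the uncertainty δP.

13.3 mm

For a sum/difference, combine absolute errors in quadrature:
  (2·δa)² = 23.0;  (2·δb)² = 154
δP = √(177) = 13.3 mm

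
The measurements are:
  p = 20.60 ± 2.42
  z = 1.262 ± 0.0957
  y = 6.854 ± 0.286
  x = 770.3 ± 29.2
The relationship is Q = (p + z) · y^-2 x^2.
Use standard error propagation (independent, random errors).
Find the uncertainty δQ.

43600

Let u = p + z = 21.86. δu = √(δp² + δz²) = √(5.86 + 0.00916) = 2.42, so δu/u = 0.111.
Q is then a monomial in u, y, x:
δQ/Q = √((δu/u)² + (-2·δy/y)² + (2·δx/x)²) = √(0.0123 + 0.00696 + 0.00575) = 0.158
Q = 276100, so δQ = 0.158 × 276100 = 43600.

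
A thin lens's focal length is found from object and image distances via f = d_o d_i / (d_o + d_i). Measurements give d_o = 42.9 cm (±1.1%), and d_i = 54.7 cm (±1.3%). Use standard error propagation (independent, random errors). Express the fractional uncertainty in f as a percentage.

0.841%

∂f/∂d_o = (d_i/(d_o+d_i))² = 0.314;  ∂f/∂d_i = (d_o/(d_o+d_i))² = 0.193
δf = √((∂f/∂d_o · δd_o)² + (∂f/∂d_i · δd_i)²) = √(0.0220 + 0.0189) = 0.202 cm
f = 24.0 cm, so δf/f = 0.202/24.0 = 0.00841.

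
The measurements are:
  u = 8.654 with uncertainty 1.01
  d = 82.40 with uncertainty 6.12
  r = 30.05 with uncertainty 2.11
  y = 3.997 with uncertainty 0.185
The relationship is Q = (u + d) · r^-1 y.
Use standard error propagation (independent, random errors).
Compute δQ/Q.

0.108

Let w = u + d = 91.05. δw = √(δu² + δd²) = √(1.02 + 37.5) = 6.20, so δw/w = 0.0681.
Q is then a monomial in w, r, y:
δQ/Q = √((δw/w)² + (-1·δr/r)² + (1·δy/y)²) = √(0.00464 + 0.00493 + 0.00214) = 0.108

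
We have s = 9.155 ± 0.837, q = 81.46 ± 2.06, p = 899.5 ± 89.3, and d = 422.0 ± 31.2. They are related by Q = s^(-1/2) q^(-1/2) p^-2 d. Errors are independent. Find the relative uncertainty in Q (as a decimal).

0.217

Relative error in a monomial: (δQ/Q)² = Σ (nᵢ · δxᵢ/xᵢ)².
  (−½·δs/s)² = (-0.5×0.0914)² = 0.00209;  (−½·δq/q)² = (-0.5×0.0253)² = 0.000160;  (-2·δp/p)² = (-2×0.0993)² = 0.0394;  (1·δd/d)² = (1×0.0739)² = 0.00547
δQ/Q = √(0.0471) = 0.217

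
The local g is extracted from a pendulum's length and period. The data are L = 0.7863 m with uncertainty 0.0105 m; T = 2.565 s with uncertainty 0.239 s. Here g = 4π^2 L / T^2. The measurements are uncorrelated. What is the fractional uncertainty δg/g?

g is a product of powers, so relative uncertainties combine in quadrature:
  (1·δL/L)² = (1×0.0134)² = 0.000178;  (-2·δT/T)² = (-2×0.0932)² = 0.0347
δg/g = √(0.0349) = 0.187

0.187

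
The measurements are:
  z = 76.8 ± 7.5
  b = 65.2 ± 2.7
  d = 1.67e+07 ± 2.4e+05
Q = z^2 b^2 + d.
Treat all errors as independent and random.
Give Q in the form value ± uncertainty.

Let p = z^2·b^2 = 2.51e+07. δp/p = √((2·δz/z)² + (2·δb/b)²) = √(0.0381 + 0.00686) = 0.212, so δp = 5.32e+06.
Q = p + d: δQ = √(δp² + δd²) = √(2.83e+13 + 5.76e+10) = 5.32e+06
Q = 4.18e+07.

(4.18 ± 0.532) × 10^7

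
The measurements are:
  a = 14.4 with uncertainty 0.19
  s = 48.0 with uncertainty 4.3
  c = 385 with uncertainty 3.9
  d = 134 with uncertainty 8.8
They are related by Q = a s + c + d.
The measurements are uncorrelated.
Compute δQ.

Let p = a·s = 691. δp/p = √((1·δa/a)² + (1·δs/s)²) = √(0.000174 + 0.00803) = 0.0905, so δp = 62.6.
Q = p + c + d: δQ = √(δp² + δc² + δd²) = √(3920 + 15.2 + 77.4) = 63.3

63.3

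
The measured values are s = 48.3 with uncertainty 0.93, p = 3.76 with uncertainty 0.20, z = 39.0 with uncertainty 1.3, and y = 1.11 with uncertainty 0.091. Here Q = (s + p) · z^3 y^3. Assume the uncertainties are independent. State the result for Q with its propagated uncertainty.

(4.22 ± 1.12) × 10^6

Let u = s + p = 52.1. δu = √(δs² + δp²) = √(0.865 + 0.0400) = 0.951, so δu/u = 0.0183.
Q is then a monomial in u, z, y:
δQ/Q = √((δu/u)² + (3·δz/z)² + (3·δy/y)²) = √(0.000334 + 0.0100 + 0.0605) = 0.266
Q = 4.22e+06, so δQ = 0.266 × 4.22e+06 = 1.12e+06.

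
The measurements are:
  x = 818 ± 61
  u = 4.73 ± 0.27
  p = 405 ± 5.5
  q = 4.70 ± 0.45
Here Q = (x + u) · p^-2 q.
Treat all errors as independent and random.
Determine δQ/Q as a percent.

12.4%

Let w = x + u = 823. δw = √(δx² + δu²) = √(3720 + 0.0729) = 61.0, so δw/w = 0.0741.
Q is then a monomial in w, p, q:
δQ/Q = √((δw/w)² + (-2·δp/p)² + (1·δq/q)²) = √(0.00550 + 0.000738 + 0.00917) = 0.124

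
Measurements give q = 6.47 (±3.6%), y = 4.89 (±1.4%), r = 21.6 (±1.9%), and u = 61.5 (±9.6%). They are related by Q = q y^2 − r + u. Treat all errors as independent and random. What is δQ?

Let p = q·y^2 = 155. δp/p = √((1·δq/q)² + (2·δy/y)²) = √(0.00130 + 0.000784) = 0.0456, so δp = 7.06.
Q = p − r + u: δQ = √(δp² + δr² + δu²) = √(49.8 + 0.168 + 34.9) = 9.21

9.21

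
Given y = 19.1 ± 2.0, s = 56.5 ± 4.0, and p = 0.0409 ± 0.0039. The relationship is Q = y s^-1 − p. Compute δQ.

Let w = y·s^-1 = 0.338. δw/w = √((1·δy/y)² + (-1·δs/s)²) = √(0.0110 + 0.00501) = 0.126, so δw = 0.0427.
Q = w − p: δQ = √(δw² + δp²) = √(0.00183 + 1.52e-05) = 0.0429

0.0429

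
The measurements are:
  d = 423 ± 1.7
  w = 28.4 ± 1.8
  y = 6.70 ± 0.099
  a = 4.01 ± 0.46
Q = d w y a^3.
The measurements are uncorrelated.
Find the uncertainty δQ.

1.82e+06

Each factor contributes (exponent × relative error)² to (δQ/Q)²:
  (1·δd/d)² = (1×0.00402)² = 1.62e-05;  (1·δw/w)² = (1×0.0634)² = 0.00402;  (1·δy/y)² = (1×0.0148)² = 0.000218;  (3·δa/a)² = (3×0.115)² = 0.118
δQ/Q = √(0.123) = 0.350
Q = 5.19e+06, so δQ = 0.350 × 5.19e+06 = 1.82e+06.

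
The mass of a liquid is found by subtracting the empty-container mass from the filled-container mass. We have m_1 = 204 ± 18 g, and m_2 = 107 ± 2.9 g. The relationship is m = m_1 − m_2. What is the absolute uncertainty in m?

18.2 g

Sums and differences: (δm)² = Σ (cᵢ δxᵢ)².
  (δm_1)² = 324;  (δm_2)² = 8.41
δm = √(332) = 18.2 g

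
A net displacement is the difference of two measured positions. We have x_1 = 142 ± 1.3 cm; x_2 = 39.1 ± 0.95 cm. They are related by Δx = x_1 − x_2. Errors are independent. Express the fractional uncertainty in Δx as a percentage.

1.56%

Absolute uncertainties add in quadrature for a linear combination:
  (δx_1)² = 1.69;  (δx_2)² = 0.902
δΔx = √(2.59) = 1.61 cm
Δx = 103 cm, so δΔx/Δx = 1.61/103 = 0.0156.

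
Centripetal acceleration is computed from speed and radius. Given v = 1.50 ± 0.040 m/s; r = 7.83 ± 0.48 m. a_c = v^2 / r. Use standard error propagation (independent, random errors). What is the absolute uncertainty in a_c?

Each factor contributes (exponent × relative error)² to (δa_c/a_c)²:
  (2·δv/v)² = (2×0.0267)² = 0.00284;  (-1·δr/r)² = (-1×0.0613)² = 0.00376
δa_c/a_c = √(0.00660) = 0.0813
a_c = 0.287 m/s^2, so δa_c = 0.0813 × 0.287 = 0.0233 m/s^2.

0.0233 m/s^2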